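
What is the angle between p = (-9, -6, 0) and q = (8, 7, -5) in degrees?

p·q = (-9)·8 + (-6)·7 + 0·(-5) = -72 - 42 + 0 = -114
|p| = √((-9)² + (-6)² + 0²) = √117 ≈ 10.82
|q| = √(8² + 7² + (-5)²) = √138 ≈ 11.75
cos θ = (p·q)/(|p||q|) = -114/(10.82·11.75) ≈ -0.8972
θ = arccos(-0.8972) ≈ 153.8°

153.8°


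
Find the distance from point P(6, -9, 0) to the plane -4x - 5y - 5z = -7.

distance = |a·x₀ + b·y₀ + c·z₀ - d| / √(a² + b² + c²)
  = |(-4)·6 + (-5)·(-9) + (-5)·0 - (-7)| / √((-4)² + (-5)² + (-5)²)
  = |-24 + 45 + 0 + 7| / √(16 + 25 + 25)
  = |28| / √66
  = 28 / 8.124
  ≈ 3.447

3.447


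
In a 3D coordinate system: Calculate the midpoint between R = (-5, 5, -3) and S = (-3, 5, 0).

M = ((x₁+x₂)/2, (y₁+y₂)/2, (z₁+z₂)/2)
  = ((-5 - 3)/2, (5 + 5)/2, (-3 + 0)/2)
  = (-8/2, 10/2, -3/2)
  = (-4, 5, -1.5)

(-4, 5, -1.5)


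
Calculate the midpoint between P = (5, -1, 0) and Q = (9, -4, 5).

M = ((x₁+x₂)/2, (y₁+y₂)/2, (z₁+z₂)/2)
  = ((5 + 9)/2, (-1 - 4)/2, (0 + 5)/2)
  = (14/2, -5/2, 5/2)
  = (7, -2.5, 2.5)

(7, -2.5, 2.5)


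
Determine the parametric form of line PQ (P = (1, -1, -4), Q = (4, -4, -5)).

Direction vector d = Q - P = (4 - 1, -4 + 1, -5 + 4) = (3, -3, -1)
Parametric form r = P + t·d:
x = 1 + 3t, y = -1 - 3t, z = -4 - t

x = 1 + 3t, y = -1 - 3t, z = -4 - t


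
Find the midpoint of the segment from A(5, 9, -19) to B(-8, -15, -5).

M = ((x₁+x₂)/2, (y₁+y₂)/2, (z₁+z₂)/2)
  = ((5 - 8)/2, (9 - 15)/2, (-19 - 5)/2)
  = (-3/2, -6/2, -24/2)
  = (-1.5, -3, -12)

(-1.5, -3, -12)


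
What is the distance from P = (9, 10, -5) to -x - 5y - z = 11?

distance = |a·x₀ + b·y₀ + c·z₀ - d| / √(a² + b² + c²)
  = |(-1)·9 + (-5)·10 + (-1)·(-5) - 11| / √((-1)² + (-5)² + (-1)²)
  = |-9 - 50 + 5 - 11| / √(1 + 25 + 1)
  = |-65| / √27
  = 65 / 5.196
  ≈ 12.51

12.51


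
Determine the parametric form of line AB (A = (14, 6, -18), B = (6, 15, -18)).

Direction vector d = B - A = (6 - 14, 15 - 6, -18 + 18) = (-8, 9, 0)
Parametric form r = A + t·d:
x = 14 - 8t, y = 6 + 9t, z = -18

x = 14 - 8t, y = 6 + 9t, z = -18


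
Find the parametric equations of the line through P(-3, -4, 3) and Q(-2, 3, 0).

Direction vector d = Q - P = (-2 + 3, 3 + 4, 0 - 3) = (1, 7, -3)
Parametric form r = P + t·d:
x = -3 + t, y = -4 + 7t, z = 3 - 3t

x = -3 + t, y = -4 + 7t, z = 3 - 3t


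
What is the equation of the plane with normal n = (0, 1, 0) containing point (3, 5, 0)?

The plane through P with normal n = (a, b, c) satisfies n·(r - P) = 0,
i.e. ax + by + cz = a·x₀ + b·y₀ + c·z₀.
d = 0·3 + 1·5 + 0·0
  = 0 + 5 + 0
  = 5
Equation: y = 5

y = 5


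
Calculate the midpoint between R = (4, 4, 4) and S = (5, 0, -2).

M = ((x₁+x₂)/2, (y₁+y₂)/2, (z₁+z₂)/2)
  = ((4 + 5)/2, (4 + 0)/2, (4 - 2)/2)
  = (9/2, 4/2, 2/2)
  = (4.5, 2, 1)

(4.5, 2, 1)


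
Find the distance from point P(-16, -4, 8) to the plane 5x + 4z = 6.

distance = |a·x₀ + b·y₀ + c·z₀ - d| / √(a² + b² + c²)
  = |5·(-16) + 0·(-4) + 4·8 - 6| / √(5² + 0² + 4²)
  = |-80 + 0 + 32 - 6| / √(25 + 0 + 16)
  = |-54| / √41
  = 54 / 6.403
  ≈ 8.433

8.433


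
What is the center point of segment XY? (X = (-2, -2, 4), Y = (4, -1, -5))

M = ((x₁+x₂)/2, (y₁+y₂)/2, (z₁+z₂)/2)
  = ((-2 + 4)/2, (-2 - 1)/2, (4 - 5)/2)
  = (2/2, -3/2, -1/2)
  = (1, -1.5, -0.5)

(1, -1.5, -0.5)


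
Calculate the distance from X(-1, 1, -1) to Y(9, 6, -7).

d = √[(x₂-x₁)² + (y₂-y₁)² + (z₂-z₁)²]
  = √[10² + 5² + (-6)²]
  = √[100 + 25 + 36]
  = √161
  ≈ 12.69

12.69


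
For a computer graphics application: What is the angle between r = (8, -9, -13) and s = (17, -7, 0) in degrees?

r·s = 8·17 + (-9)·(-7) + (-13)·0 = 136 + 63 + 0 = 199
|r| = √(8² + (-9)² + (-13)²) = √314 ≈ 17.72
|s| = √(17² + (-7)² + 0²) = √338 ≈ 18.38
cos θ = (r·s)/(|r||s|) = 199/(17.72·18.38) ≈ 0.6108
θ = arccos(0.6108) ≈ 52.35°

52.35°


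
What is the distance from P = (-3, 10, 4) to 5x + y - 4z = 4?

distance = |a·x₀ + b·y₀ + c·z₀ - d| / √(a² + b² + c²)
  = |5·(-3) + 1·10 + (-4)·4 - 4| / √(5² + 1² + (-4)²)
  = |-15 + 10 - 16 - 4| / √(25 + 1 + 16)
  = |-25| / √42
  = 25 / 6.481
  ≈ 3.858

3.858


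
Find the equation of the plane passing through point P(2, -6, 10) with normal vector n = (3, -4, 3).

The plane through P with normal n = (a, b, c) satisfies n·(r - P) = 0,
i.e. ax + by + cz = a·x₀ + b·y₀ + c·z₀.
d = 3·2 + (-4)·(-6) + 3·10
  = 6 + 24 + 30
  = 60
Equation: 3x - 4y + 3z = 60

3x - 4y + 3z = 60


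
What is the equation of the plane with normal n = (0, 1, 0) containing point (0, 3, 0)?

The plane through P with normal n = (a, b, c) satisfies n·(r - P) = 0,
i.e. ax + by + cz = a·x₀ + b·y₀ + c·z₀.
d = 0·0 + 1·3 + 0·0
  = 0 + 3 + 0
  = 3
Equation: y = 3

y = 3


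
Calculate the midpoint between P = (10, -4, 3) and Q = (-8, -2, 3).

M = ((x₁+x₂)/2, (y₁+y₂)/2, (z₁+z₂)/2)
  = ((10 - 8)/2, (-4 - 2)/2, (3 + 3)/2)
  = (2/2, -6/2, 6/2)
  = (1, -3, 3)

(1, -3, 3)


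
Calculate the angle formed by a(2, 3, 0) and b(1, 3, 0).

a·b = 2·1 + 3·3 + 0·0 = 2 + 9 + 0 = 11
|a| = √(2² + 3² + 0²) = √13 ≈ 3.606
|b| = √(1² + 3² + 0²) = √10 ≈ 3.162
cos θ = (a·b)/(|a||b|) = 11/(3.606·3.162) ≈ 0.9648
θ = arccos(0.9648) ≈ 15.26°

15.26°


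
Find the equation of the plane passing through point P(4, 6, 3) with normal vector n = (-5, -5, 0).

The plane through P with normal n = (a, b, c) satisfies n·(r - P) = 0,
i.e. ax + by + cz = a·x₀ + b·y₀ + c·z₀.
d = (-5)·4 + (-5)·6 + 0·3
  = -20 - 30 + 0
  = -50
Equation: -5x - 5y = -50

-5x - 5y = -50


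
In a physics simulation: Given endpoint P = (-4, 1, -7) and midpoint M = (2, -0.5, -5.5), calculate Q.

Q = 2M - P
  = (2·2 - (-4), 2·(-0.5) - 1, 2·(-5.5) - (-7))
  = (4 + 4, -1 - 1, -11 + 7)
  = (8, -2, -4)

(8, -2, -4)


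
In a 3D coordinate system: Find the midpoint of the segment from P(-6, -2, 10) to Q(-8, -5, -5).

M = ((x₁+x₂)/2, (y₁+y₂)/2, (z₁+z₂)/2)
  = ((-6 - 8)/2, (-2 - 5)/2, (10 - 5)/2)
  = (-14/2, -7/2, 5/2)
  = (-7, -3.5, 2.5)

(-7, -3.5, 2.5)


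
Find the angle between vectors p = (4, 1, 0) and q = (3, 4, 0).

p·q = 4·3 + 1·4 + 0·0 = 12 + 4 + 0 = 16
|p| = √(4² + 1² + 0²) = √17 ≈ 4.123
|q| = √(3² + 4² + 0²) = √25 ≈ 5
cos θ = (p·q)/(|p||q|) = 16/(4.123·5) ≈ 0.7761
θ = arccos(0.7761) ≈ 39.09°

39.09°


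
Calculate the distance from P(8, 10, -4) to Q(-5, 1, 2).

d = √[(x₂-x₁)² + (y₂-y₁)² + (z₂-z₁)²]
  = √[(-13)² + (-9)² + 6²]
  = √[169 + 81 + 36]
  = √286
  ≈ 16.91

16.91


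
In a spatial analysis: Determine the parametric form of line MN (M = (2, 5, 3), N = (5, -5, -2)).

Direction vector d = N - M = (5 - 2, -5 - 5, -2 - 3) = (3, -10, -5)
Parametric form r = M + t·d:
x = 2 + 3t, y = 5 - 10t, z = 3 - 5t

x = 2 + 3t, y = 5 - 10t, z = 3 - 5t


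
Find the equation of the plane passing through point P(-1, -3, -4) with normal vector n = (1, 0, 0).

The plane through P with normal n = (a, b, c) satisfies n·(r - P) = 0,
i.e. ax + by + cz = a·x₀ + b·y₀ + c·z₀.
d = 1·(-1) + 0·(-3) + 0·(-4)
  = -1 + 0 + 0
  = -1
Equation: x = -1

x = -1


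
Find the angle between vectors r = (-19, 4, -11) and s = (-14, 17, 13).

r·s = (-19)·(-14) + 4·17 + (-11)·13 = 266 + 68 - 143 = 191
|r| = √((-19)² + 4² + (-11)²) = √498 ≈ 22.32
|s| = √((-14)² + 17² + 13²) = √654 ≈ 25.57
cos θ = (r·s)/(|r||s|) = 191/(22.32·25.57) ≈ 0.3347
θ = arccos(0.3347) ≈ 70.45°

70.45°


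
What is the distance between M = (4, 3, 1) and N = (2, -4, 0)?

d = √[(x₂-x₁)² + (y₂-y₁)² + (z₂-z₁)²]
  = √[(-2)² + (-7)² + (-1)²]
  = √[4 + 49 + 1]
  = √54
  ≈ 7.348

7.348


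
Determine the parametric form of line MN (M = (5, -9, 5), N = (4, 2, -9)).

Direction vector d = N - M = (4 - 5, 2 + 9, -9 - 5) = (-1, 11, -14)
Parametric form r = M + t·d:
x = 5 - t, y = -9 + 11t, z = 5 - 14t

x = 5 - t, y = -9 + 11t, z = 5 - 14t


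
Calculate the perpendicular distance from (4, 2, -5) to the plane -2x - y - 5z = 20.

distance = |a·x₀ + b·y₀ + c·z₀ - d| / √(a² + b² + c²)
  = |(-2)·4 + (-1)·2 + (-5)·(-5) - 20| / √((-2)² + (-1)² + (-5)²)
  = |-8 - 2 + 25 - 20| / √(4 + 1 + 25)
  = |-5| / √30
  = 5 / 5.477
  ≈ 0.9129

0.9129


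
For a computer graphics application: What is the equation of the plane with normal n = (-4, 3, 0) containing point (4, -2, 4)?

The plane through P with normal n = (a, b, c) satisfies n·(r - P) = 0,
i.e. ax + by + cz = a·x₀ + b·y₀ + c·z₀.
d = (-4)·4 + 3·(-2) + 0·4
  = -16 - 6 + 0
  = -22
Equation: -4x + 3y = -22

-4x + 3y = -22


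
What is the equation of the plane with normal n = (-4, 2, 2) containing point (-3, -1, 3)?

The plane through P with normal n = (a, b, c) satisfies n·(r - P) = 0,
i.e. ax + by + cz = a·x₀ + b·y₀ + c·z₀.
d = (-4)·(-3) + 2·(-1) + 2·3
  = 12 - 2 + 6
  = 16
Equation: -4x + 2y + 2z = 16

-4x + 2y + 2z = 16


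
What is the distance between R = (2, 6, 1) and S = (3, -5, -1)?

d = √[(x₂-x₁)² + (y₂-y₁)² + (z₂-z₁)²]
  = √[1² + (-11)² + (-2)²]
  = √[1 + 121 + 4]
  = √126
  ≈ 11.22

11.22


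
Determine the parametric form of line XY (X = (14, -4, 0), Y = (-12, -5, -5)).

Direction vector d = Y - X = (-12 - 14, -5 + 4, -5 + 0) = (-26, -1, -5)
Parametric form r = X + t·d:
x = 14 - 26t, y = -4 - t, z = 0 - 5t

x = 14 - 26t, y = -4 - t, z = 0 - 5t


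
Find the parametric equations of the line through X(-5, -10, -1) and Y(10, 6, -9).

Direction vector d = Y - X = (10 + 5, 6 + 10, -9 + 1) = (15, 16, -8)
Parametric form r = X + t·d:
x = -5 + 15t, y = -10 + 16t, z = -1 - 8t

x = -5 + 15t, y = -10 + 16t, z = -1 - 8t


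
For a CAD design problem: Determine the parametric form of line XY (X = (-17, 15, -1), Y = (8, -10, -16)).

Direction vector d = Y - X = (8 + 17, -10 - 15, -16 + 1) = (25, -25, -15)
Parametric form r = X + t·d:
x = -17 + 25t, y = 15 - 25t, z = -1 - 15t

x = -17 + 25t, y = 15 - 25t, z = -1 - 15t


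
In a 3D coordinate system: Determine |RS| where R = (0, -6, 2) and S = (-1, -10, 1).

d = √[(x₂-x₁)² + (y₂-y₁)² + (z₂-z₁)²]
  = √[(-1)² + (-4)² + (-1)²]
  = √[1 + 16 + 1]
  = √18
  ≈ 4.243

4.243


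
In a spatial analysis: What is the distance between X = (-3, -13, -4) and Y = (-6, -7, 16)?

d = √[(x₂-x₁)² + (y₂-y₁)² + (z₂-z₁)²]
  = √[(-3)² + 6² + 20²]
  = √[9 + 36 + 400]
  = √445
  ≈ 21.1

21.1


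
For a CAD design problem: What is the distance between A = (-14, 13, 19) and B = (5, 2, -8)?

d = √[(x₂-x₁)² + (y₂-y₁)² + (z₂-z₁)²]
  = √[19² + (-11)² + (-27)²]
  = √[361 + 121 + 729]
  = √1211
  ≈ 34.8

34.8


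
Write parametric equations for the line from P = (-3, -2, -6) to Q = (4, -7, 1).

Direction vector d = Q - P = (4 + 3, -7 + 2, 1 + 6) = (7, -5, 7)
Parametric form r = P + t·d:
x = -3 + 7t, y = -2 - 5t, z = -6 + 7t

x = -3 + 7t, y = -2 - 5t, z = -6 + 7t


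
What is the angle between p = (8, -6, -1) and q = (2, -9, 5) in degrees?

p·q = 8·2 + (-6)·(-9) + (-1)·5 = 16 + 54 - 5 = 65
|p| = √(8² + (-6)² + (-1)²) = √101 ≈ 10.05
|q| = √(2² + (-9)² + 5²) = √110 ≈ 10.49
cos θ = (p·q)/(|p||q|) = 65/(10.05·10.49) ≈ 0.6167
θ = arccos(0.6167) ≈ 51.93°

51.93°


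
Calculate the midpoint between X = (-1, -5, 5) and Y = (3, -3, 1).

M = ((x₁+x₂)/2, (y₁+y₂)/2, (z₁+z₂)/2)
  = ((-1 + 3)/2, (-5 - 3)/2, (5 + 1)/2)
  = (2/2, -8/2, 6/2)
  = (1, -4, 3)

(1, -4, 3)


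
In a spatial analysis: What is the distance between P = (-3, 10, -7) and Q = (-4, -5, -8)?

d = √[(x₂-x₁)² + (y₂-y₁)² + (z₂-z₁)²]
  = √[(-1)² + (-15)² + (-1)²]
  = √[1 + 225 + 1]
  = √227
  ≈ 15.07

15.07


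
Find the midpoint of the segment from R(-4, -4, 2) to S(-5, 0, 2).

M = ((x₁+x₂)/2, (y₁+y₂)/2, (z₁+z₂)/2)
  = ((-4 - 5)/2, (-4 + 0)/2, (2 + 2)/2)
  = (-9/2, -4/2, 4/2)
  = (-4.5, -2, 2)

(-4.5, -2, 2)


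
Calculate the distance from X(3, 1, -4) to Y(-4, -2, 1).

d = √[(x₂-x₁)² + (y₂-y₁)² + (z₂-z₁)²]
  = √[(-7)² + (-3)² + 5²]
  = √[49 + 9 + 25]
  = √83
  ≈ 9.11

9.11


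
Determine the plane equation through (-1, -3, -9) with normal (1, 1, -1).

The plane through P with normal n = (a, b, c) satisfies n·(r - P) = 0,
i.e. ax + by + cz = a·x₀ + b·y₀ + c·z₀.
d = 1·(-1) + 1·(-3) + (-1)·(-9)
  = -1 - 3 + 9
  = 5
Equation: x + y - z = 5

x + y - z = 5


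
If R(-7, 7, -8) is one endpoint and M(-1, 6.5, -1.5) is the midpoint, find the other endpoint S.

S = 2M - R
  = (2·(-1) - (-7), 2·6.5 - 7, 2·(-1.5) - (-8))
  = (-2 + 7, 13 - 7, -3 + 8)
  = (5, 6, 5)

(5, 6, 5)


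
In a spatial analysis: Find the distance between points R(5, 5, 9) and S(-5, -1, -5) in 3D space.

d = √[(x₂-x₁)² + (y₂-y₁)² + (z₂-z₁)²]
  = √[(-10)² + (-6)² + (-14)²]
  = √[100 + 36 + 196]
  = √332
  ≈ 18.22

18.22


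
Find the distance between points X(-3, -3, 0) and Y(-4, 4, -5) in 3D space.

d = √[(x₂-x₁)² + (y₂-y₁)² + (z₂-z₁)²]
  = √[(-1)² + 7² + (-5)²]
  = √[1 + 49 + 25]
  = √75
  ≈ 8.66

8.66


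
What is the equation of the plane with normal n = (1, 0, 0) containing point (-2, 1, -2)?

The plane through P with normal n = (a, b, c) satisfies n·(r - P) = 0,
i.e. ax + by + cz = a·x₀ + b·y₀ + c·z₀.
d = 1·(-2) + 0·1 + 0·(-2)
  = -2 + 0 + 0
  = -2
Equation: x = -2

x = -2


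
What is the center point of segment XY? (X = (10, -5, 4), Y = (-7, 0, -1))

M = ((x₁+x₂)/2, (y₁+y₂)/2, (z₁+z₂)/2)
  = ((10 - 7)/2, (-5 + 0)/2, (4 - 1)/2)
  = (3/2, -5/2, 3/2)
  = (1.5, -2.5, 1.5)

(1.5, -2.5, 1.5)


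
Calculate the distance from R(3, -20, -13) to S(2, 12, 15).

d = √[(x₂-x₁)² + (y₂-y₁)² + (z₂-z₁)²]
  = √[(-1)² + 32² + 28²]
  = √[1 + 1024 + 784]
  = √1809
  ≈ 42.53

42.53


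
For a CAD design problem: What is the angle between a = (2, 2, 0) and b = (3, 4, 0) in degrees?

a·b = 2·3 + 2·4 + 0·0 = 6 + 8 + 0 = 14
|a| = √(2² + 2² + 0²) = √8 ≈ 2.828
|b| = √(3² + 4² + 0²) = √25 ≈ 5
cos θ = (a·b)/(|a||b|) = 14/(2.828·5) ≈ 0.9899
θ = arccos(0.9899) ≈ 8.13°

8.13°


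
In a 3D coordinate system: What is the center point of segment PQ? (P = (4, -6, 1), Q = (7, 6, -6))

M = ((x₁+x₂)/2, (y₁+y₂)/2, (z₁+z₂)/2)
  = ((4 + 7)/2, (-6 + 6)/2, (1 - 6)/2)
  = (11/2, 0/2, -5/2)
  = (5.5, 0, -2.5)

(5.5, 0, -2.5)


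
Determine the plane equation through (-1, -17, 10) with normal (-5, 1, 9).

The plane through P with normal n = (a, b, c) satisfies n·(r - P) = 0,
i.e. ax + by + cz = a·x₀ + b·y₀ + c·z₀.
d = (-5)·(-1) + 1·(-17) + 9·10
  = 5 - 17 + 90
  = 78
Equation: -5x + y + 9z = 78

-5x + y + 9z = 78


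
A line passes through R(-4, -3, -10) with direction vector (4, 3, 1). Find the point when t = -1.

P(t) = R + t·d
  = (-4 + 4·(-1), -3 + 3·(-1), -10 + 1·(-1))
  = (-4 - 4, -3 - 3, -10 - 1)
  = (-8, -6, -11)

(-8, -6, -11)


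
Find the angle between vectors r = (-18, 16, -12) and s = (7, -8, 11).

r·s = (-18)·7 + 16·(-8) + (-12)·11 = -126 - 128 - 132 = -386
|r| = √((-18)² + 16² + (-12)²) = √724 ≈ 26.91
|s| = √(7² + (-8)² + 11²) = √234 ≈ 15.3
cos θ = (r·s)/(|r||s|) = -386/(26.91·15.3) ≈ -0.9378
θ = arccos(-0.9378) ≈ 159.7°

159.7°


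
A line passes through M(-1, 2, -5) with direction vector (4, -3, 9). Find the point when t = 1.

P(t) = M + t·d
  = (-1 + 4·1, 2 + (-3)·1, -5 + 9·1)
  = (-1 + 4, 2 - 3, -5 + 9)
  = (3, -1, 4)

(3, -1, 4)


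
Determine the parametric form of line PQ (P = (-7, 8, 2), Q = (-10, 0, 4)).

Direction vector d = Q - P = (-10 + 7, 0 - 8, 4 - 2) = (-3, -8, 2)
Parametric form r = P + t·d:
x = -7 - 3t, y = 8 - 8t, z = 2 + 2t

x = -7 - 3t, y = 8 - 8t, z = 2 + 2t


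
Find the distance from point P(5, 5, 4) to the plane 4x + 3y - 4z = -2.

distance = |a·x₀ + b·y₀ + c·z₀ - d| / √(a² + b² + c²)
  = |4·5 + 3·5 + (-4)·4 - (-2)| / √(4² + 3² + (-4)²)
  = |20 + 15 - 16 + 2| / √(16 + 9 + 16)
  = |21| / √41
  = 21 / 6.403
  ≈ 3.28

3.28


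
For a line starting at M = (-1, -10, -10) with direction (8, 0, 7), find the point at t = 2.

P(t) = M + t·d
  = (-1 + 8·2, -10 + 0·2, -10 + 7·2)
  = (-1 + 16, -10 + 0, -10 + 14)
  = (15, -10, 4)

(15, -10, 4)


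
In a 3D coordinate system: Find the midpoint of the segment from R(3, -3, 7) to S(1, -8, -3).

M = ((x₁+x₂)/2, (y₁+y₂)/2, (z₁+z₂)/2)
  = ((3 + 1)/2, (-3 - 8)/2, (7 - 3)/2)
  = (4/2, -11/2, 4/2)
  = (2, -5.5, 2)

(2, -5.5, 2)


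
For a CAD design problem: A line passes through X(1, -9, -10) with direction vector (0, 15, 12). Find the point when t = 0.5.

P(t) = X + t·d
  = (1 + 0·0.5, -9 + 15·0.5, -10 + 12·0.5)
  = (1 + 0, -9 + 7.5, -10 + 6)
  = (1, -1.5, -4)

(1, -1.5, -4)


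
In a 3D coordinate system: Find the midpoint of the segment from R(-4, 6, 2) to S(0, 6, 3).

M = ((x₁+x₂)/2, (y₁+y₂)/2, (z₁+z₂)/2)
  = ((-4 + 0)/2, (6 + 6)/2, (2 + 3)/2)
  = (-4/2, 12/2, 5/2)
  = (-2, 6, 2.5)

(-2, 6, 2.5)


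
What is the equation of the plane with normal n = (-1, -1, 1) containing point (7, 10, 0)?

The plane through P with normal n = (a, b, c) satisfies n·(r - P) = 0,
i.e. ax + by + cz = a·x₀ + b·y₀ + c·z₀.
d = (-1)·7 + (-1)·10 + 1·0
  = -7 - 10 + 0
  = -17
Equation: -x - y + z = -17

-x - y + z = -17


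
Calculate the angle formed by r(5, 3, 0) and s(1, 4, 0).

r·s = 5·1 + 3·4 + 0·0 = 5 + 12 + 0 = 17
|r| = √(5² + 3² + 0²) = √34 ≈ 5.831
|s| = √(1² + 4² + 0²) = √17 ≈ 4.123
cos θ = (r·s)/(|r||s|) = 17/(5.831·4.123) ≈ 0.7071
θ = arccos(0.7071) ≈ 45°

45°


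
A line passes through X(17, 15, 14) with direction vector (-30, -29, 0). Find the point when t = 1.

P(t) = X + t·d
  = (17 + (-30)·1, 15 + (-29)·1, 14 + 0·1)
  = (17 - 30, 15 - 29, 14 + 0)
  = (-13, -14, 14)

(-13, -14, 14)


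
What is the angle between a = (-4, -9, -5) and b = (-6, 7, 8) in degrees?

a·b = (-4)·(-6) + (-9)·7 + (-5)·8 = 24 - 63 - 40 = -79
|a| = √((-4)² + (-9)² + (-5)²) = √122 ≈ 11.05
|b| = √((-6)² + 7² + 8²) = √149 ≈ 12.21
cos θ = (a·b)/(|a||b|) = -79/(11.05·12.21) ≈ -0.5859
θ = arccos(-0.5859) ≈ 125.9°

125.9°


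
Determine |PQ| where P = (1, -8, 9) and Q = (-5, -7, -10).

d = √[(x₂-x₁)² + (y₂-y₁)² + (z₂-z₁)²]
  = √[(-6)² + 1² + (-19)²]
  = √[36 + 1 + 361]
  = √398
  ≈ 19.95

19.95


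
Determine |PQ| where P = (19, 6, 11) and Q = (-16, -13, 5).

d = √[(x₂-x₁)² + (y₂-y₁)² + (z₂-z₁)²]
  = √[(-35)² + (-19)² + (-6)²]
  = √[1225 + 361 + 36]
  = √1622
  ≈ 40.27

40.27


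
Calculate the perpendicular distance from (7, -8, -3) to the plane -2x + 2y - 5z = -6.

distance = |a·x₀ + b·y₀ + c·z₀ - d| / √(a² + b² + c²)
  = |(-2)·7 + 2·(-8) + (-5)·(-3) - (-6)| / √((-2)² + 2² + (-5)²)
  = |-14 - 16 + 15 + 6| / √(4 + 4 + 25)
  = |-9| / √33
  = 9 / 5.745
  ≈ 1.567

1.567


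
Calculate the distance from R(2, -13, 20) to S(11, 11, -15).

d = √[(x₂-x₁)² + (y₂-y₁)² + (z₂-z₁)²]
  = √[9² + 24² + (-35)²]
  = √[81 + 576 + 1225]
  = √1882
  ≈ 43.38

43.38


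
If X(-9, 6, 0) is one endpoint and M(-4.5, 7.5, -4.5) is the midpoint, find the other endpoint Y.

Y = 2M - X
  = (2·(-4.5) - (-9), 2·7.5 - 6, 2·(-4.5) - 0)
  = (-9 + 9, 15 - 6, -9 + 0)
  = (0, 9, -9)

(0, 9, -9)


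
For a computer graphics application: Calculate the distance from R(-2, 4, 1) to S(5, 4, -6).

d = √[(x₂-x₁)² + (y₂-y₁)² + (z₂-z₁)²]
  = √[7² + 0² + (-7)²]
  = √[49 + 0 + 49]
  = √98
  ≈ 9.899

9.899


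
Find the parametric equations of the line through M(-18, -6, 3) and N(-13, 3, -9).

Direction vector d = N - M = (-13 + 18, 3 + 6, -9 - 3) = (5, 9, -12)
Parametric form r = M + t·d:
x = -18 + 5t, y = -6 + 9t, z = 3 - 12t

x = -18 + 5t, y = -6 + 9t, z = 3 - 12t


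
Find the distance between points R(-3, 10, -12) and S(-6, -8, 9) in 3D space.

d = √[(x₂-x₁)² + (y₂-y₁)² + (z₂-z₁)²]
  = √[(-3)² + (-18)² + 21²]
  = √[9 + 324 + 441]
  = √774
  ≈ 27.82

27.82


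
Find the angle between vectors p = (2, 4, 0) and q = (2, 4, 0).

p·q = 2·2 + 4·4 + 0·0 = 4 + 16 + 0 = 20
|p| = √(2² + 4² + 0²) = √20 ≈ 4.472
|q| = √(2² + 4² + 0²) = √20 ≈ 4.472
cos θ = (p·q)/(|p||q|) = 20/(4.472·4.472) ≈ 1
θ = arccos(1) ≈ 0°

0°


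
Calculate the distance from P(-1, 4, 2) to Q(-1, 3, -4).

d = √[(x₂-x₁)² + (y₂-y₁)² + (z₂-z₁)²]
  = √[0² + (-1)² + (-6)²]
  = √[0 + 1 + 36]
  = √37
  ≈ 6.083

6.083


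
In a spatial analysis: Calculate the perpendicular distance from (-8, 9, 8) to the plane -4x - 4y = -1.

distance = |a·x₀ + b·y₀ + c·z₀ - d| / √(a² + b² + c²)
  = |(-4)·(-8) + (-4)·9 + 0·8 - (-1)| / √((-4)² + (-4)² + 0²)
  = |32 - 36 + 0 + 1| / √(16 + 16 + 0)
  = |-3| / √32
  = 3 / 5.657
  ≈ 0.5303

0.5303


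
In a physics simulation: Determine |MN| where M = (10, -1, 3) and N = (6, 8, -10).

d = √[(x₂-x₁)² + (y₂-y₁)² + (z₂-z₁)²]
  = √[(-4)² + 9² + (-13)²]
  = √[16 + 81 + 169]
  = √266
  ≈ 16.31

16.31


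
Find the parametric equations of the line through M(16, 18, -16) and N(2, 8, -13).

Direction vector d = N - M = (2 - 16, 8 - 18, -13 + 16) = (-14, -10, 3)
Parametric form r = M + t·d:
x = 16 - 14t, y = 18 - 10t, z = -16 + 3t

x = 16 - 14t, y = 18 - 10t, z = -16 + 3t


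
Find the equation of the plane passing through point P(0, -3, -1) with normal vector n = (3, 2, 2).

The plane through P with normal n = (a, b, c) satisfies n·(r - P) = 0,
i.e. ax + by + cz = a·x₀ + b·y₀ + c·z₀.
d = 3·0 + 2·(-3) + 2·(-1)
  = 0 - 6 - 2
  = -8
Equation: 3x + 2y + 2z = -8

3x + 2y + 2z = -8


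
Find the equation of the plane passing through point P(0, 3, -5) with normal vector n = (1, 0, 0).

The plane through P with normal n = (a, b, c) satisfies n·(r - P) = 0,
i.e. ax + by + cz = a·x₀ + b·y₀ + c·z₀.
d = 1·0 + 0·3 + 0·(-5)
  = 0 + 0 + 0
  = 0
Equation: x = 0

x = 0


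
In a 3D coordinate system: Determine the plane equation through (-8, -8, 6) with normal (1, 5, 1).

The plane through P with normal n = (a, b, c) satisfies n·(r - P) = 0,
i.e. ax + by + cz = a·x₀ + b·y₀ + c·z₀.
d = 1·(-8) + 5·(-8) + 1·6
  = -8 - 40 + 6
  = -42
Equation: x + 5y + z = -42

x + 5y + z = -42


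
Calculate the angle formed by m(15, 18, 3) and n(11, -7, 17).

m·n = 15·11 + 18·(-7) + 3·17 = 165 - 126 + 51 = 90
|m| = √(15² + 18² + 3²) = √558 ≈ 23.62
|n| = √(11² + (-7)² + 17²) = √459 ≈ 21.42
cos θ = (m·n)/(|m||n|) = 90/(23.62·21.42) ≈ 0.1778
θ = arccos(0.1778) ≈ 79.76°

79.76°


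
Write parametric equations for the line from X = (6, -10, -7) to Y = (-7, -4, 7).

Direction vector d = Y - X = (-7 - 6, -4 + 10, 7 + 7) = (-13, 6, 14)
Parametric form r = X + t·d:
x = 6 - 13t, y = -10 + 6t, z = -7 + 14t

x = 6 - 13t, y = -10 + 6t, z = -7 + 14t


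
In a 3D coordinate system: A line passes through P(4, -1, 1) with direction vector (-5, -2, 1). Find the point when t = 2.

P(t) = P + t·d
  = (4 + (-5)·2, -1 + (-2)·2, 1 + 1·2)
  = (4 - 10, -1 - 4, 1 + 2)
  = (-6, -5, 3)

(-6, -5, 3)


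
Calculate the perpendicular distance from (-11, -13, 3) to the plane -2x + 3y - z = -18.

distance = |a·x₀ + b·y₀ + c·z₀ - d| / √(a² + b² + c²)
  = |(-2)·(-11) + 3·(-13) + (-1)·3 - (-18)| / √((-2)² + 3² + (-1)²)
  = |22 - 39 - 3 + 18| / √(4 + 9 + 1)
  = |-2| / √14
  = 2 / 3.742
  ≈ 0.5345

0.5345


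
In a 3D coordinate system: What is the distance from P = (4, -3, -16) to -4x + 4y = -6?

distance = |a·x₀ + b·y₀ + c·z₀ - d| / √(a² + b² + c²)
  = |(-4)·4 + 4·(-3) + 0·(-16) - (-6)| / √((-4)² + 4² + 0²)
  = |-16 - 12 + 0 + 6| / √(16 + 16 + 0)
  = |-22| / √32
  = 22 / 5.657
  ≈ 3.889

3.889


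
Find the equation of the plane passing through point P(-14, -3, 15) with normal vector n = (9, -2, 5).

The plane through P with normal n = (a, b, c) satisfies n·(r - P) = 0,
i.e. ax + by + cz = a·x₀ + b·y₀ + c·z₀.
d = 9·(-14) + (-2)·(-3) + 5·15
  = -126 + 6 + 75
  = -45
Equation: 9x - 2y + 5z = -45

9x - 2y + 5z = -45


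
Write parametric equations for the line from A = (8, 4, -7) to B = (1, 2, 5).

Direction vector d = B - A = (1 - 8, 2 - 4, 5 + 7) = (-7, -2, 12)
Parametric form r = A + t·d:
x = 8 - 7t, y = 4 - 2t, z = -7 + 12t

x = 8 - 7t, y = 4 - 2t, z = -7 + 12t


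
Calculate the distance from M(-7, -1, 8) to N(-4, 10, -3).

d = √[(x₂-x₁)² + (y₂-y₁)² + (z₂-z₁)²]
  = √[3² + 11² + (-11)²]
  = √[9 + 121 + 121]
  = √251
  ≈ 15.84

15.84


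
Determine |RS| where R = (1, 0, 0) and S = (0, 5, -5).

d = √[(x₂-x₁)² + (y₂-y₁)² + (z₂-z₁)²]
  = √[(-1)² + 5² + (-5)²]
  = √[1 + 25 + 25]
  = √51
  ≈ 7.141

7.141


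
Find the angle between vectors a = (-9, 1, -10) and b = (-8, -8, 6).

a·b = (-9)·(-8) + 1·(-8) + (-10)·6 = 72 - 8 - 60 = 4
|a| = √((-9)² + 1² + (-10)²) = √182 ≈ 13.49
|b| = √((-8)² + (-8)² + 6²) = √164 ≈ 12.81
cos θ = (a·b)/(|a||b|) = 4/(13.49·12.81) ≈ 0.02315
θ = arccos(0.02315) ≈ 88.67°

88.67°


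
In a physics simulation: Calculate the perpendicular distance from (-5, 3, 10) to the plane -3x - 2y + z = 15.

distance = |a·x₀ + b·y₀ + c·z₀ - d| / √(a² + b² + c²)
  = |(-3)·(-5) + (-2)·3 + 1·10 - 15| / √((-3)² + (-2)² + 1²)
  = |15 - 6 + 10 - 15| / √(9 + 4 + 1)
  = |4| / √14
  = 4 / 3.742
  ≈ 1.069

1.069


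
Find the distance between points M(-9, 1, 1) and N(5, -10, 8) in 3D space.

d = √[(x₂-x₁)² + (y₂-y₁)² + (z₂-z₁)²]
  = √[14² + (-11)² + 7²]
  = √[196 + 121 + 49]
  = √366
  ≈ 19.13

19.13


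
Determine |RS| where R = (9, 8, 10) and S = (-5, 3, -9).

d = √[(x₂-x₁)² + (y₂-y₁)² + (z₂-z₁)²]
  = √[(-14)² + (-5)² + (-19)²]
  = √[196 + 25 + 361]
  = √582
  ≈ 24.12

24.12


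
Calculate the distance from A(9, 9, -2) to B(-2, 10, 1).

d = √[(x₂-x₁)² + (y₂-y₁)² + (z₂-z₁)²]
  = √[(-11)² + 1² + 3²]
  = √[121 + 1 + 9]
  = √131
  ≈ 11.45

11.45


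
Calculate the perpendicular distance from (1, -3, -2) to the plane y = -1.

distance = |a·x₀ + b·y₀ + c·z₀ - d| / √(a² + b² + c²)
  = |0·1 + 1·(-3) + 0·(-2) - (-1)| / √(0² + 1² + 0²)
  = |0 - 3 + 0 + 1| / √(0 + 1 + 0)
  = |-2| / √1
  = 2 / 1
  ≈ 2

2


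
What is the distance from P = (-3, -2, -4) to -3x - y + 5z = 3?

distance = |a·x₀ + b·y₀ + c·z₀ - d| / √(a² + b² + c²)
  = |(-3)·(-3) + (-1)·(-2) + 5·(-4) - 3| / √((-3)² + (-1)² + 5²)
  = |9 + 2 - 20 - 3| / √(9 + 1 + 25)
  = |-12| / √35
  = 12 / 5.916
  ≈ 2.028

2.028


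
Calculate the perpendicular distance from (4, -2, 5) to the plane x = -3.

distance = |a·x₀ + b·y₀ + c·z₀ - d| / √(a² + b² + c²)
  = |1·4 + 0·(-2) + 0·5 - (-3)| / √(1² + 0² + 0²)
  = |4 + 0 + 0 + 3| / √(1 + 0 + 0)
  = |7| / √1
  = 7 / 1
  ≈ 7

7


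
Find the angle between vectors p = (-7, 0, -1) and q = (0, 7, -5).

p·q = (-7)·0 + 0·7 + (-1)·(-5) = 0 + 0 + 5 = 5
|p| = √((-7)² + 0² + (-1)²) = √50 ≈ 7.071
|q| = √(0² + 7² + (-5)²) = √74 ≈ 8.602
cos θ = (p·q)/(|p||q|) = 5/(7.071·8.602) ≈ 0.0822
θ = arccos(0.0822) ≈ 85.28°

85.28°


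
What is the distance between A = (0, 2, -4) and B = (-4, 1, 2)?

d = √[(x₂-x₁)² + (y₂-y₁)² + (z₂-z₁)²]
  = √[(-4)² + (-1)² + 6²]
  = √[16 + 1 + 36]
  = √53
  ≈ 7.28

7.28


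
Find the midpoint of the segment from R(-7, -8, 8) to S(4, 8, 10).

M = ((x₁+x₂)/2, (y₁+y₂)/2, (z₁+z₂)/2)
  = ((-7 + 4)/2, (-8 + 8)/2, (8 + 10)/2)
  = (-3/2, 0/2, 18/2)
  = (-1.5, 0, 9)

(-1.5, 0, 9)


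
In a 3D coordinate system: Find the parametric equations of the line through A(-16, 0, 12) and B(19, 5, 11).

Direction vector d = B - A = (19 + 16, 5 + 0, 11 - 12) = (35, 5, -1)
Parametric form r = A + t·d:
x = -16 + 35t, y = 0 + 5t, z = 12 - t

x = -16 + 35t, y = 0 + 5t, z = 12 - t


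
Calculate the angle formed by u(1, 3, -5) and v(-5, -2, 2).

u·v = 1·(-5) + 3·(-2) + (-5)·2 = -5 - 6 - 10 = -21
|u| = √(1² + 3² + (-5)²) = √35 ≈ 5.916
|v| = √((-5)² + (-2)² + 2²) = √33 ≈ 5.745
cos θ = (u·v)/(|u||v|) = -21/(5.916·5.745) ≈ -0.6179
θ = arccos(-0.6179) ≈ 128.2°

128.2°


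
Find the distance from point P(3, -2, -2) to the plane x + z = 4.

distance = |a·x₀ + b·y₀ + c·z₀ - d| / √(a² + b² + c²)
  = |1·3 + 0·(-2) + 1·(-2) - 4| / √(1² + 0² + 1²)
  = |3 + 0 - 2 - 4| / √(1 + 0 + 1)
  = |-3| / √2
  = 3 / 1.414
  ≈ 2.121

2.121


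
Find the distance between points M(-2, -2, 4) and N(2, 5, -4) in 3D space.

d = √[(x₂-x₁)² + (y₂-y₁)² + (z₂-z₁)²]
  = √[4² + 7² + (-8)²]
  = √[16 + 49 + 64]
  = √129
  ≈ 11.36

11.36


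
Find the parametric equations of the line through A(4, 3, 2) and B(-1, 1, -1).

Direction vector d = B - A = (-1 - 4, 1 - 3, -1 - 2) = (-5, -2, -3)
Parametric form r = A + t·d:
x = 4 - 5t, y = 3 - 2t, z = 2 - 3t

x = 4 - 5t, y = 3 - 2t, z = 2 - 3t


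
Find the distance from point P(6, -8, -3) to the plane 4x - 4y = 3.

distance = |a·x₀ + b·y₀ + c·z₀ - d| / √(a² + b² + c²)
  = |4·6 + (-4)·(-8) + 0·(-3) - 3| / √(4² + (-4)² + 0²)
  = |24 + 32 + 0 - 3| / √(16 + 16 + 0)
  = |53| / √32
  = 53 / 5.657
  ≈ 9.369

9.369


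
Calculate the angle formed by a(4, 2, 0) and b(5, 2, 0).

a·b = 4·5 + 2·2 + 0·0 = 20 + 4 + 0 = 24
|a| = √(4² + 2² + 0²) = √20 ≈ 4.472
|b| = √(5² + 2² + 0²) = √29 ≈ 5.385
cos θ = (a·b)/(|a||b|) = 24/(4.472·5.385) ≈ 0.9965
θ = arccos(0.9965) ≈ 4.764°

4.764°


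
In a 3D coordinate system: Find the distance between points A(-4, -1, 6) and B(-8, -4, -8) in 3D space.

d = √[(x₂-x₁)² + (y₂-y₁)² + (z₂-z₁)²]
  = √[(-4)² + (-3)² + (-14)²]
  = √[16 + 9 + 196]
  = √221
  ≈ 14.87

14.87


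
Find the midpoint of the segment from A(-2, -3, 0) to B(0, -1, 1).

M = ((x₁+x₂)/2, (y₁+y₂)/2, (z₁+z₂)/2)
  = ((-2 + 0)/2, (-3 - 1)/2, (0 + 1)/2)
  = (-2/2, -4/2, 1/2)
  = (-1, -2, 0.5)

(-1, -2, 0.5)


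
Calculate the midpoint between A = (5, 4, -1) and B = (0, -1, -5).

M = ((x₁+x₂)/2, (y₁+y₂)/2, (z₁+z₂)/2)
  = ((5 + 0)/2, (4 - 1)/2, (-1 - 5)/2)
  = (5/2, 3/2, -6/2)
  = (2.5, 1.5, -3)

(2.5, 1.5, -3)


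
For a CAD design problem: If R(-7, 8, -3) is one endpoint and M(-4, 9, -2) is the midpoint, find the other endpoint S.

S = 2M - R
  = (2·(-4) - (-7), 2·9 - 8, 2·(-2) - (-3))
  = (-8 + 7, 18 - 8, -4 + 3)
  = (-1, 10, -1)

(-1, 10, -1)


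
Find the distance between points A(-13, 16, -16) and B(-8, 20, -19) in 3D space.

d = √[(x₂-x₁)² + (y₂-y₁)² + (z₂-z₁)²]
  = √[5² + 4² + (-3)²]
  = √[25 + 16 + 9]
  = √50
  ≈ 7.071

7.071


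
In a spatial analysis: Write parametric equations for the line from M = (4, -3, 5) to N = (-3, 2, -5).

Direction vector d = N - M = (-3 - 4, 2 + 3, -5 - 5) = (-7, 5, -10)
Parametric form r = M + t·d:
x = 4 - 7t, y = -3 + 5t, z = 5 - 10t

x = 4 - 7t, y = -3 + 5t, z = 5 - 10t


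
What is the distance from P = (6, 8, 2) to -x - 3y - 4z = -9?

distance = |a·x₀ + b·y₀ + c·z₀ - d| / √(a² + b² + c²)
  = |(-1)·6 + (-3)·8 + (-4)·2 - (-9)| / √((-1)² + (-3)² + (-4)²)
  = |-6 - 24 - 8 + 9| / √(1 + 9 + 16)
  = |-29| / √26
  = 29 / 5.099
  ≈ 5.687

5.687


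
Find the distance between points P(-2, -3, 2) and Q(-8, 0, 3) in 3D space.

d = √[(x₂-x₁)² + (y₂-y₁)² + (z₂-z₁)²]
  = √[(-6)² + 3² + 1²]
  = √[36 + 9 + 1]
  = √46
  ≈ 6.782

6.782


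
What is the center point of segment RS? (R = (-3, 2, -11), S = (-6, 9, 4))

M = ((x₁+x₂)/2, (y₁+y₂)/2, (z₁+z₂)/2)
  = ((-3 - 6)/2, (2 + 9)/2, (-11 + 4)/2)
  = (-9/2, 11/2, -7/2)
  = (-4.5, 5.5, -3.5)

(-4.5, 5.5, -3.5)


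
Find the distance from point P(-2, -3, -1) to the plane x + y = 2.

distance = |a·x₀ + b·y₀ + c·z₀ - d| / √(a² + b² + c²)
  = |1·(-2) + 1·(-3) + 0·(-1) - 2| / √(1² + 1² + 0²)
  = |-2 - 3 + 0 - 2| / √(1 + 1 + 0)
  = |-7| / √2
  = 7 / 1.414
  ≈ 4.95

4.95


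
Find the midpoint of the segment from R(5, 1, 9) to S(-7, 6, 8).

M = ((x₁+x₂)/2, (y₁+y₂)/2, (z₁+z₂)/2)
  = ((5 - 7)/2, (1 + 6)/2, (9 + 8)/2)
  = (-2/2, 7/2, 17/2)
  = (-1, 3.5, 8.5)

(-1, 3.5, 8.5)


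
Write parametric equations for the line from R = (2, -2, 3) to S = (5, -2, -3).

Direction vector d = S - R = (5 - 2, -2 + 2, -3 - 3) = (3, 0, -6)
Parametric form r = R + t·d:
x = 2 + 3t, y = -2, z = 3 - 6t

x = 2 + 3t, y = -2, z = 3 - 6t


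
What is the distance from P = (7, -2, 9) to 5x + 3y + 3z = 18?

distance = |a·x₀ + b·y₀ + c·z₀ - d| / √(a² + b² + c²)
  = |5·7 + 3·(-2) + 3·9 - 18| / √(5² + 3² + 3²)
  = |35 - 6 + 27 - 18| / √(25 + 9 + 9)
  = |38| / √43
  = 38 / 6.557
  ≈ 5.795

5.795


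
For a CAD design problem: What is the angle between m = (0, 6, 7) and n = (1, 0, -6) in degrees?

m·n = 0·1 + 6·0 + 7·(-6) = 0 + 0 - 42 = -42
|m| = √(0² + 6² + 7²) = √85 ≈ 9.22
|n| = √(1² + 0² + (-6)²) = √37 ≈ 6.083
cos θ = (m·n)/(|m||n|) = -42/(9.22·6.083) ≈ -0.7489
θ = arccos(-0.7489) ≈ 138.5°

138.5°


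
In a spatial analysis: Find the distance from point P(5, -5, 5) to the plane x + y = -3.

distance = |a·x₀ + b·y₀ + c·z₀ - d| / √(a² + b² + c²)
  = |1·5 + 1·(-5) + 0·5 - (-3)| / √(1² + 1² + 0²)
  = |5 - 5 + 0 + 3| / √(1 + 1 + 0)
  = |3| / √2
  = 3 / 1.414
  ≈ 2.121

2.121


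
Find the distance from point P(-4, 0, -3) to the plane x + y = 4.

distance = |a·x₀ + b·y₀ + c·z₀ - d| / √(a² + b² + c²)
  = |1·(-4) + 1·0 + 0·(-3) - 4| / √(1² + 1² + 0²)
  = |-4 + 0 + 0 - 4| / √(1 + 1 + 0)
  = |-8| / √2
  = 8 / 1.414
  ≈ 5.657

5.657


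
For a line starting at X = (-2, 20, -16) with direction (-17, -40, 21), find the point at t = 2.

P(t) = X + t·d
  = (-2 + (-17)·2, 20 + (-40)·2, -16 + 21·2)
  = (-2 - 34, 20 - 80, -16 + 42)
  = (-36, -60, 26)

(-36, -60, 26)


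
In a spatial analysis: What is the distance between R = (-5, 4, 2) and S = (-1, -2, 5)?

d = √[(x₂-x₁)² + (y₂-y₁)² + (z₂-z₁)²]
  = √[4² + (-6)² + 3²]
  = √[16 + 36 + 9]
  = √61
  ≈ 7.81

7.81


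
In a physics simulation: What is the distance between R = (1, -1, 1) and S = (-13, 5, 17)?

d = √[(x₂-x₁)² + (y₂-y₁)² + (z₂-z₁)²]
  = √[(-14)² + 6² + 16²]
  = √[196 + 36 + 256]
  = √488
  ≈ 22.09

22.09


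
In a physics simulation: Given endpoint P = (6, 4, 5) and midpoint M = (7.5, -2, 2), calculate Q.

Q = 2M - P
  = (2·7.5 - 6, 2·(-2) - 4, 2·2 - 5)
  = (15 - 6, -4 - 4, 4 - 5)
  = (9, -8, -1)

(9, -8, -1)


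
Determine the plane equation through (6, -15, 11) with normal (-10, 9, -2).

The plane through P with normal n = (a, b, c) satisfies n·(r - P) = 0,
i.e. ax + by + cz = a·x₀ + b·y₀ + c·z₀.
d = (-10)·6 + 9·(-15) + (-2)·11
  = -60 - 135 - 22
  = -217
Equation: -10x + 9y - 2z = -217

-10x + 9y - 2z = -217


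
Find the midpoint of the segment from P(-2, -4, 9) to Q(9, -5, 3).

M = ((x₁+x₂)/2, (y₁+y₂)/2, (z₁+z₂)/2)
  = ((-2 + 9)/2, (-4 - 5)/2, (9 + 3)/2)
  = (7/2, -9/2, 12/2)
  = (3.5, -4.5, 6)

(3.5, -4.5, 6)


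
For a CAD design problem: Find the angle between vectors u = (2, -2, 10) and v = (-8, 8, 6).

u·v = 2·(-8) + (-2)·8 + 10·6 = -16 - 16 + 60 = 28
|u| = √(2² + (-2)² + 10²) = √108 ≈ 10.39
|v| = √((-8)² + 8² + 6²) = √164 ≈ 12.81
cos θ = (u·v)/(|u||v|) = 28/(10.39·12.81) ≈ 0.2104
θ = arccos(0.2104) ≈ 77.85°

77.85°


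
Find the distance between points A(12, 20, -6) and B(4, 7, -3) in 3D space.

d = √[(x₂-x₁)² + (y₂-y₁)² + (z₂-z₁)²]
  = √[(-8)² + (-13)² + 3²]
  = √[64 + 169 + 9]
  = √242
  ≈ 15.56

15.56


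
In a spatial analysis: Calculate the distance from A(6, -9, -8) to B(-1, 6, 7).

d = √[(x₂-x₁)² + (y₂-y₁)² + (z₂-z₁)²]
  = √[(-7)² + 15² + 15²]
  = √[49 + 225 + 225]
  = √499
  ≈ 22.34

22.34


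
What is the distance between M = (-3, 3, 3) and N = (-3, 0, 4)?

d = √[(x₂-x₁)² + (y₂-y₁)² + (z₂-z₁)²]
  = √[0² + (-3)² + 1²]
  = √[0 + 9 + 1]
  = √10
  ≈ 3.162

3.162


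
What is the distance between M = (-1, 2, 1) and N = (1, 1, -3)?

d = √[(x₂-x₁)² + (y₂-y₁)² + (z₂-z₁)²]
  = √[2² + (-1)² + (-4)²]
  = √[4 + 1 + 16]
  = √21
  ≈ 4.583

4.583


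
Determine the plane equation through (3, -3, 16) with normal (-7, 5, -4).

The plane through P with normal n = (a, b, c) satisfies n·(r - P) = 0,
i.e. ax + by + cz = a·x₀ + b·y₀ + c·z₀.
d = (-7)·3 + 5·(-3) + (-4)·16
  = -21 - 15 - 64
  = -100
Equation: -7x + 5y - 4z = -100

-7x + 5y - 4z = -100


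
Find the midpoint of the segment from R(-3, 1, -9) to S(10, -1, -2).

M = ((x₁+x₂)/2, (y₁+y₂)/2, (z₁+z₂)/2)
  = ((-3 + 10)/2, (1 - 1)/2, (-9 - 2)/2)
  = (7/2, 0/2, -11/2)
  = (3.5, 0, -5.5)

(3.5, 0, -5.5)


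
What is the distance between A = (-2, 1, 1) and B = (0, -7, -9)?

d = √[(x₂-x₁)² + (y₂-y₁)² + (z₂-z₁)²]
  = √[2² + (-8)² + (-10)²]
  = √[4 + 64 + 100]
  = √168
  ≈ 12.96

12.96


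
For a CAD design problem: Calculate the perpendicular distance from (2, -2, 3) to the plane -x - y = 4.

distance = |a·x₀ + b·y₀ + c·z₀ - d| / √(a² + b² + c²)
  = |(-1)·2 + (-1)·(-2) + 0·3 - 4| / √((-1)² + (-1)² + 0²)
  = |-2 + 2 + 0 - 4| / √(1 + 1 + 0)
  = |-4| / √2
  = 4 / 1.414
  ≈ 2.828

2.828


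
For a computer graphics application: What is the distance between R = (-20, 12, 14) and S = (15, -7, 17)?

d = √[(x₂-x₁)² + (y₂-y₁)² + (z₂-z₁)²]
  = √[35² + (-19)² + 3²]
  = √[1225 + 361 + 9]
  = √1595
  ≈ 39.94

39.94


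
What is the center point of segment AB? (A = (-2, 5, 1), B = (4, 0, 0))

M = ((x₁+x₂)/2, (y₁+y₂)/2, (z₁+z₂)/2)
  = ((-2 + 4)/2, (5 + 0)/2, (1 + 0)/2)
  = (2/2, 5/2, 1/2)
  = (1, 2.5, 0.5)

(1, 2.5, 0.5)


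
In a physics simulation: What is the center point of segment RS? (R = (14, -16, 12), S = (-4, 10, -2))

M = ((x₁+x₂)/2, (y₁+y₂)/2, (z₁+z₂)/2)
  = ((14 - 4)/2, (-16 + 10)/2, (12 - 2)/2)
  = (10/2, -6/2, 10/2)
  = (5, -3, 5)

(5, -3, 5)


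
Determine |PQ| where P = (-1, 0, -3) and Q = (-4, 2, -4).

d = √[(x₂-x₁)² + (y₂-y₁)² + (z₂-z₁)²]
  = √[(-3)² + 2² + (-1)²]
  = √[9 + 4 + 1]
  = √14
  ≈ 3.742

3.742


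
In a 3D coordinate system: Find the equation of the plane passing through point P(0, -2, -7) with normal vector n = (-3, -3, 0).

The plane through P with normal n = (a, b, c) satisfies n·(r - P) = 0,
i.e. ax + by + cz = a·x₀ + b·y₀ + c·z₀.
d = (-3)·0 + (-3)·(-2) + 0·(-7)
  = 0 + 6 + 0
  = 6
Equation: -3x - 3y = 6

-3x - 3y = 6


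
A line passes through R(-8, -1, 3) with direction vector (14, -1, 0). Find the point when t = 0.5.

P(t) = R + t·d
  = (-8 + 14·0.5, -1 + (-1)·0.5, 3 + 0·0.5)
  = (-8 + 7, -1 - 0.5, 3 + 0)
  = (-1, -1.5, 3)

(-1, -1.5, 3)
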